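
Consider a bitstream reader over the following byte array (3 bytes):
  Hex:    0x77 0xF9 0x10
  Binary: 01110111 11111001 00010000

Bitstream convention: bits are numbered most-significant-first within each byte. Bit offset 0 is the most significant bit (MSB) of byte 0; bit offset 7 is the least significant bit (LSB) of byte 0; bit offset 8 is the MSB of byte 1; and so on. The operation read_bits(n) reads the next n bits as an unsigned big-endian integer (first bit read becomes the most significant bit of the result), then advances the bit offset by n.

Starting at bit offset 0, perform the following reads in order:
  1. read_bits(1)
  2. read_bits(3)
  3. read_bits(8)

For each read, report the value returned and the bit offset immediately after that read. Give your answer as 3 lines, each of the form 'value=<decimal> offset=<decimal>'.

Read 1: bits[0:1] width=1 -> value=0 (bin 0); offset now 1 = byte 0 bit 1; 23 bits remain
Read 2: bits[1:4] width=3 -> value=7 (bin 111); offset now 4 = byte 0 bit 4; 20 bits remain
Read 3: bits[4:12] width=8 -> value=127 (bin 01111111); offset now 12 = byte 1 bit 4; 12 bits remain

Answer: value=0 offset=1
value=7 offset=4
value=127 offset=12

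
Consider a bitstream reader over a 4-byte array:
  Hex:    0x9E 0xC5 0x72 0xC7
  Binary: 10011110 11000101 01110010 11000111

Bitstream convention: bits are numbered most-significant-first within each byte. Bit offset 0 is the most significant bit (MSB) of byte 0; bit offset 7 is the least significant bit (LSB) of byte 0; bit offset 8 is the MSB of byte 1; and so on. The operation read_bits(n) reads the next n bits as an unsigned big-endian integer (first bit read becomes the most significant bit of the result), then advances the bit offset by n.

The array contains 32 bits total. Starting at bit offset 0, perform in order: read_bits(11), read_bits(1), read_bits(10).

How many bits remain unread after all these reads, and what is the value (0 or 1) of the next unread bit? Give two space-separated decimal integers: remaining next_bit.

Read 1: bits[0:11] width=11 -> value=1270 (bin 10011110110); offset now 11 = byte 1 bit 3; 21 bits remain
Read 2: bits[11:12] width=1 -> value=0 (bin 0); offset now 12 = byte 1 bit 4; 20 bits remain
Read 3: bits[12:22] width=10 -> value=348 (bin 0101011100); offset now 22 = byte 2 bit 6; 10 bits remain

Answer: 10 1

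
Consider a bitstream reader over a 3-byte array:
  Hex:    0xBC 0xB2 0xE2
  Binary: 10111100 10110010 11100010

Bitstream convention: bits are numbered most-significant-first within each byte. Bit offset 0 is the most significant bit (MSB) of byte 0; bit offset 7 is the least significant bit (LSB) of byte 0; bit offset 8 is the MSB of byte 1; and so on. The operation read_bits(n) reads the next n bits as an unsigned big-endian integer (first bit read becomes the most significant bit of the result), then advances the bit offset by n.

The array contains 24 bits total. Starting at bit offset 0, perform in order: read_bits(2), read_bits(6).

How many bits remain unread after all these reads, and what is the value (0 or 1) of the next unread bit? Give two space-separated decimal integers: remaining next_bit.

Answer: 16 1

Derivation:
Read 1: bits[0:2] width=2 -> value=2 (bin 10); offset now 2 = byte 0 bit 2; 22 bits remain
Read 2: bits[2:8] width=6 -> value=60 (bin 111100); offset now 8 = byte 1 bit 0; 16 bits remain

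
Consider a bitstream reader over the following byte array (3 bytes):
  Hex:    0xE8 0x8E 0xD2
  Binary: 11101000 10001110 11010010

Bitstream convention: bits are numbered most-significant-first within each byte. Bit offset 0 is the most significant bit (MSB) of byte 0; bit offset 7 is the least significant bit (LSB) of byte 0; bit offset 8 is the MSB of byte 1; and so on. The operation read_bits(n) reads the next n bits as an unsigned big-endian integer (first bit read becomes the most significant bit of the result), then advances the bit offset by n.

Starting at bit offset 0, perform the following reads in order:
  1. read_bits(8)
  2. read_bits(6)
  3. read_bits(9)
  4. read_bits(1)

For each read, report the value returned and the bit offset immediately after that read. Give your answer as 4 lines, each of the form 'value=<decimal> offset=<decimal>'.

Answer: value=232 offset=8
value=35 offset=14
value=361 offset=23
value=0 offset=24

Derivation:
Read 1: bits[0:8] width=8 -> value=232 (bin 11101000); offset now 8 = byte 1 bit 0; 16 bits remain
Read 2: bits[8:14] width=6 -> value=35 (bin 100011); offset now 14 = byte 1 bit 6; 10 bits remain
Read 3: bits[14:23] width=9 -> value=361 (bin 101101001); offset now 23 = byte 2 bit 7; 1 bits remain
Read 4: bits[23:24] width=1 -> value=0 (bin 0); offset now 24 = byte 3 bit 0; 0 bits remain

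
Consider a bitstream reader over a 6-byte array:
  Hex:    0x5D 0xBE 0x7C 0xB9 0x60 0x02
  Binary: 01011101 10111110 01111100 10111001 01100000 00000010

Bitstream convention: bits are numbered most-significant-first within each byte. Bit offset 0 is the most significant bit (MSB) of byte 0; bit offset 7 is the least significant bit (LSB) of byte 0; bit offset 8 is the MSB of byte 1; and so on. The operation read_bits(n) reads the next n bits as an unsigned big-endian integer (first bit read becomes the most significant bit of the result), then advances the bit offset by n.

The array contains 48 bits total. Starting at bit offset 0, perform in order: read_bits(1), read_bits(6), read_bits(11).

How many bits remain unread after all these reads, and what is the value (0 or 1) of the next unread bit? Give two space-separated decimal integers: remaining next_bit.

Answer: 30 1

Derivation:
Read 1: bits[0:1] width=1 -> value=0 (bin 0); offset now 1 = byte 0 bit 1; 47 bits remain
Read 2: bits[1:7] width=6 -> value=46 (bin 101110); offset now 7 = byte 0 bit 7; 41 bits remain
Read 3: bits[7:18] width=11 -> value=1785 (bin 11011111001); offset now 18 = byte 2 bit 2; 30 bits remain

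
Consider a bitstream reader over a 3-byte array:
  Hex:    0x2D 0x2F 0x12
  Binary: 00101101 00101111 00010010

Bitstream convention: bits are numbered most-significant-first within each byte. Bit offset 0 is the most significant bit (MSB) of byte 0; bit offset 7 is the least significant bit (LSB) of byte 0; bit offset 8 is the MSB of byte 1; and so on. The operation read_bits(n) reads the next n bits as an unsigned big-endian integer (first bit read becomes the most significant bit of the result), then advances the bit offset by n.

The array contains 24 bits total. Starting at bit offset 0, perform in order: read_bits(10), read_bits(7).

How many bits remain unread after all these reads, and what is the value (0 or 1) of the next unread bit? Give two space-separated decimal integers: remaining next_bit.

Answer: 7 0

Derivation:
Read 1: bits[0:10] width=10 -> value=180 (bin 0010110100); offset now 10 = byte 1 bit 2; 14 bits remain
Read 2: bits[10:17] width=7 -> value=94 (bin 1011110); offset now 17 = byte 2 bit 1; 7 bits remain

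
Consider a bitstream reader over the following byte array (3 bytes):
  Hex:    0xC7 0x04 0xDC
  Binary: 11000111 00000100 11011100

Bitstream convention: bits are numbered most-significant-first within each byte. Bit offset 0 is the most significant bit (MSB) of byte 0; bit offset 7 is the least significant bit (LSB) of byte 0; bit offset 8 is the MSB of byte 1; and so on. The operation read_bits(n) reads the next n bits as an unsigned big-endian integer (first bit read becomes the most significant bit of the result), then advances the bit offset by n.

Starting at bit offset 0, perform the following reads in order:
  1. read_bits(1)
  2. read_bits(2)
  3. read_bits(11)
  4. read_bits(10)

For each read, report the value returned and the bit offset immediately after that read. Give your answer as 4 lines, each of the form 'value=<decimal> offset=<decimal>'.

Read 1: bits[0:1] width=1 -> value=1 (bin 1); offset now 1 = byte 0 bit 1; 23 bits remain
Read 2: bits[1:3] width=2 -> value=2 (bin 10); offset now 3 = byte 0 bit 3; 21 bits remain
Read 3: bits[3:14] width=11 -> value=449 (bin 00111000001); offset now 14 = byte 1 bit 6; 10 bits remain
Read 4: bits[14:24] width=10 -> value=220 (bin 0011011100); offset now 24 = byte 3 bit 0; 0 bits remain

Answer: value=1 offset=1
value=2 offset=3
value=449 offset=14
value=220 offset=24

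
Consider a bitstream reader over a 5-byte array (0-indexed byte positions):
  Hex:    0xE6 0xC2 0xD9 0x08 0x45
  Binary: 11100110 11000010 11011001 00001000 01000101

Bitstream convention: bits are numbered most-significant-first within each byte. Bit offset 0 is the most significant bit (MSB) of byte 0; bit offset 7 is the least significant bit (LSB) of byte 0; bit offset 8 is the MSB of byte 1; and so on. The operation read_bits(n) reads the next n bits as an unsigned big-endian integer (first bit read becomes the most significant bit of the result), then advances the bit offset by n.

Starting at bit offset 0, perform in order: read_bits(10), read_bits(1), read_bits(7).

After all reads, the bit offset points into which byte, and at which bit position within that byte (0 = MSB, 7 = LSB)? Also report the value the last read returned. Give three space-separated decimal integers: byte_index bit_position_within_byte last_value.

Read 1: bits[0:10] width=10 -> value=923 (bin 1110011011); offset now 10 = byte 1 bit 2; 30 bits remain
Read 2: bits[10:11] width=1 -> value=0 (bin 0); offset now 11 = byte 1 bit 3; 29 bits remain
Read 3: bits[11:18] width=7 -> value=11 (bin 0001011); offset now 18 = byte 2 bit 2; 22 bits remain

Answer: 2 2 11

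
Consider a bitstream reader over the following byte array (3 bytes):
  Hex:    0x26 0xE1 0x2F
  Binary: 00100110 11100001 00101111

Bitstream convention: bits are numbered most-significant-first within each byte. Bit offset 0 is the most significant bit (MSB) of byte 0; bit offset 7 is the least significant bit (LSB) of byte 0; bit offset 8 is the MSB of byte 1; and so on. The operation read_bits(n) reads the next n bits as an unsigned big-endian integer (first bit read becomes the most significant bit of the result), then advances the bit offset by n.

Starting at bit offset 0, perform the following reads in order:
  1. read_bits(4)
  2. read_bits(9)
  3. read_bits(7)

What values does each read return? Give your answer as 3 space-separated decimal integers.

Read 1: bits[0:4] width=4 -> value=2 (bin 0010); offset now 4 = byte 0 bit 4; 20 bits remain
Read 2: bits[4:13] width=9 -> value=220 (bin 011011100); offset now 13 = byte 1 bit 5; 11 bits remain
Read 3: bits[13:20] width=7 -> value=18 (bin 0010010); offset now 20 = byte 2 bit 4; 4 bits remain

Answer: 2 220 18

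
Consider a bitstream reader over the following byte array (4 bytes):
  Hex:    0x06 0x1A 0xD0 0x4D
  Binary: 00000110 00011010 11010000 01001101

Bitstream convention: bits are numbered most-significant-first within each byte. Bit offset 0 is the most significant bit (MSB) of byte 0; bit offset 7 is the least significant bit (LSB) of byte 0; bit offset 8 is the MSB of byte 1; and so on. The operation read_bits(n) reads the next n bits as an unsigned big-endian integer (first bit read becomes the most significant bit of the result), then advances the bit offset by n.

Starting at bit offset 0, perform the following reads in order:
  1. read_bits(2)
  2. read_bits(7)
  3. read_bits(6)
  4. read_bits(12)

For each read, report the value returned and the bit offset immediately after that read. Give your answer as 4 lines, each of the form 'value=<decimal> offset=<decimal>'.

Read 1: bits[0:2] width=2 -> value=0 (bin 00); offset now 2 = byte 0 bit 2; 30 bits remain
Read 2: bits[2:9] width=7 -> value=12 (bin 0001100); offset now 9 = byte 1 bit 1; 23 bits remain
Read 3: bits[9:15] width=6 -> value=13 (bin 001101); offset now 15 = byte 1 bit 7; 17 bits remain
Read 4: bits[15:27] width=12 -> value=1666 (bin 011010000010); offset now 27 = byte 3 bit 3; 5 bits remain

Answer: value=0 offset=2
value=12 offset=9
value=13 offset=15
value=1666 offset=27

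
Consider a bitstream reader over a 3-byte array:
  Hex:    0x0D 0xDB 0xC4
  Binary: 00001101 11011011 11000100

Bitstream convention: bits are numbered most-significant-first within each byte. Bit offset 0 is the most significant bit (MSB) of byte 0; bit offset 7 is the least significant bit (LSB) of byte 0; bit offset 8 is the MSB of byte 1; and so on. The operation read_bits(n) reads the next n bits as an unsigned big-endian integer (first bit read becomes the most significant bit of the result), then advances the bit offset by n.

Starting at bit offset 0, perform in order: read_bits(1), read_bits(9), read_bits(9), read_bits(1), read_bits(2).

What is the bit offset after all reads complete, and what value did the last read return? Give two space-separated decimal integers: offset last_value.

Read 1: bits[0:1] width=1 -> value=0 (bin 0); offset now 1 = byte 0 bit 1; 23 bits remain
Read 2: bits[1:10] width=9 -> value=55 (bin 000110111); offset now 10 = byte 1 bit 2; 14 bits remain
Read 3: bits[10:19] width=9 -> value=222 (bin 011011110); offset now 19 = byte 2 bit 3; 5 bits remain
Read 4: bits[19:20] width=1 -> value=0 (bin 0); offset now 20 = byte 2 bit 4; 4 bits remain
Read 5: bits[20:22] width=2 -> value=1 (bin 01); offset now 22 = byte 2 bit 6; 2 bits remain

Answer: 22 1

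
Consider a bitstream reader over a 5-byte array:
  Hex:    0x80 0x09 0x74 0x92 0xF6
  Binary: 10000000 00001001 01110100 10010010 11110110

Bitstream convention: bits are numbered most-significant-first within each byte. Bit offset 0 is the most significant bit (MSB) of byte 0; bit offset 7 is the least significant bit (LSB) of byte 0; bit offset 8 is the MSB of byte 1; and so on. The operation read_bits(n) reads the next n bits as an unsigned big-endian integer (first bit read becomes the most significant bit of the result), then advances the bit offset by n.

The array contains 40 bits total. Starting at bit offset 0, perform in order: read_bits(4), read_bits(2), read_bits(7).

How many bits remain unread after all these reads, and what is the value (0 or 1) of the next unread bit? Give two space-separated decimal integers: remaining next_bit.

Read 1: bits[0:4] width=4 -> value=8 (bin 1000); offset now 4 = byte 0 bit 4; 36 bits remain
Read 2: bits[4:6] width=2 -> value=0 (bin 00); offset now 6 = byte 0 bit 6; 34 bits remain
Read 3: bits[6:13] width=7 -> value=1 (bin 0000001); offset now 13 = byte 1 bit 5; 27 bits remain

Answer: 27 0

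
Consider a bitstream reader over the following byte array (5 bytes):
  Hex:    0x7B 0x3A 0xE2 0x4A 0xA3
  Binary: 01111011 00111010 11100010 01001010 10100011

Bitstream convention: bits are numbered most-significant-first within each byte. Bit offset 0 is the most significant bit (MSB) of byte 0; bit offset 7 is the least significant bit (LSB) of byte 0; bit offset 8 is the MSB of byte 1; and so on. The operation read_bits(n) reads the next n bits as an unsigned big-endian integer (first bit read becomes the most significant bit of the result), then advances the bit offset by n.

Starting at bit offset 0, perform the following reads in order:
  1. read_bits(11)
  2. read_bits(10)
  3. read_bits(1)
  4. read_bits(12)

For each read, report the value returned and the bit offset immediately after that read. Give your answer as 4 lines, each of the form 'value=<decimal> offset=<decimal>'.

Answer: value=985 offset=11
value=860 offset=21
value=0 offset=22
value=2346 offset=34

Derivation:
Read 1: bits[0:11] width=11 -> value=985 (bin 01111011001); offset now 11 = byte 1 bit 3; 29 bits remain
Read 2: bits[11:21] width=10 -> value=860 (bin 1101011100); offset now 21 = byte 2 bit 5; 19 bits remain
Read 3: bits[21:22] width=1 -> value=0 (bin 0); offset now 22 = byte 2 bit 6; 18 bits remain
Read 4: bits[22:34] width=12 -> value=2346 (bin 100100101010); offset now 34 = byte 4 bit 2; 6 bits remain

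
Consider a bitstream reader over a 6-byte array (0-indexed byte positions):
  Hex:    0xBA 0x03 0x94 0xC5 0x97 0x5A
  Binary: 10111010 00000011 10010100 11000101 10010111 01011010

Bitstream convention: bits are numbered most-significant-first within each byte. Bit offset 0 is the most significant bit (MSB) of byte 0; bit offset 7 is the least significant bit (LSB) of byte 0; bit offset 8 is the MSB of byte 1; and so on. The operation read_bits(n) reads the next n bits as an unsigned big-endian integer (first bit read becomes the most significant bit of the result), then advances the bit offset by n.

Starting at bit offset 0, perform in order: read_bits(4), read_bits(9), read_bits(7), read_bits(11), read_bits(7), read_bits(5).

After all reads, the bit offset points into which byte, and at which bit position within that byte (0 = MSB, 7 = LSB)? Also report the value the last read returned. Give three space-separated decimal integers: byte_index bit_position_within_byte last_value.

Answer: 5 3 26

Derivation:
Read 1: bits[0:4] width=4 -> value=11 (bin 1011); offset now 4 = byte 0 bit 4; 44 bits remain
Read 2: bits[4:13] width=9 -> value=320 (bin 101000000); offset now 13 = byte 1 bit 5; 35 bits remain
Read 3: bits[13:20] width=7 -> value=57 (bin 0111001); offset now 20 = byte 2 bit 4; 28 bits remain
Read 4: bits[20:31] width=11 -> value=610 (bin 01001100010); offset now 31 = byte 3 bit 7; 17 bits remain
Read 5: bits[31:38] width=7 -> value=101 (bin 1100101); offset now 38 = byte 4 bit 6; 10 bits remain
Read 6: bits[38:43] width=5 -> value=26 (bin 11010); offset now 43 = byte 5 bit 3; 5 bits remain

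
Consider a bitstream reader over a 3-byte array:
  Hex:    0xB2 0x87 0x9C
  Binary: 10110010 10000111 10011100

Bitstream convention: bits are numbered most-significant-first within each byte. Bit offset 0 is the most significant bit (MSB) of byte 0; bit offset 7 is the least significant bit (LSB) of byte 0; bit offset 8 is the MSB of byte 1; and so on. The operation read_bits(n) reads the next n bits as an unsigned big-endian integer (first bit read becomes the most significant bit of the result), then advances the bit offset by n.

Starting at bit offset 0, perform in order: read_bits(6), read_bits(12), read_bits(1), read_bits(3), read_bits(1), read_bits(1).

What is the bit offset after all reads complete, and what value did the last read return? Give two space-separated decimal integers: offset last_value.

Read 1: bits[0:6] width=6 -> value=44 (bin 101100); offset now 6 = byte 0 bit 6; 18 bits remain
Read 2: bits[6:18] width=12 -> value=2590 (bin 101000011110); offset now 18 = byte 2 bit 2; 6 bits remain
Read 3: bits[18:19] width=1 -> value=0 (bin 0); offset now 19 = byte 2 bit 3; 5 bits remain
Read 4: bits[19:22] width=3 -> value=7 (bin 111); offset now 22 = byte 2 bit 6; 2 bits remain
Read 5: bits[22:23] width=1 -> value=0 (bin 0); offset now 23 = byte 2 bit 7; 1 bits remain
Read 6: bits[23:24] width=1 -> value=0 (bin 0); offset now 24 = byte 3 bit 0; 0 bits remain

Answer: 24 0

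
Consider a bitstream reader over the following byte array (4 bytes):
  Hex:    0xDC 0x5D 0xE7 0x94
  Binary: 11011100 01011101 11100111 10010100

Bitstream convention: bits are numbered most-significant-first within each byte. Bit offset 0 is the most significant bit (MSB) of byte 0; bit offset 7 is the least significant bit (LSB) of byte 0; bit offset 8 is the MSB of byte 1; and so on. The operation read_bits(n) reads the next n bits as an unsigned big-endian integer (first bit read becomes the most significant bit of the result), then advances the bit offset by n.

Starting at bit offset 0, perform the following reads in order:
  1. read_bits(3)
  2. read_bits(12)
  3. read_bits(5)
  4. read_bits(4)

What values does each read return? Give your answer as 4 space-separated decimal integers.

Answer: 6 3630 30 7

Derivation:
Read 1: bits[0:3] width=3 -> value=6 (bin 110); offset now 3 = byte 0 bit 3; 29 bits remain
Read 2: bits[3:15] width=12 -> value=3630 (bin 111000101110); offset now 15 = byte 1 bit 7; 17 bits remain
Read 3: bits[15:20] width=5 -> value=30 (bin 11110); offset now 20 = byte 2 bit 4; 12 bits remain
Read 4: bits[20:24] width=4 -> value=7 (bin 0111); offset now 24 = byte 3 bit 0; 8 bits remain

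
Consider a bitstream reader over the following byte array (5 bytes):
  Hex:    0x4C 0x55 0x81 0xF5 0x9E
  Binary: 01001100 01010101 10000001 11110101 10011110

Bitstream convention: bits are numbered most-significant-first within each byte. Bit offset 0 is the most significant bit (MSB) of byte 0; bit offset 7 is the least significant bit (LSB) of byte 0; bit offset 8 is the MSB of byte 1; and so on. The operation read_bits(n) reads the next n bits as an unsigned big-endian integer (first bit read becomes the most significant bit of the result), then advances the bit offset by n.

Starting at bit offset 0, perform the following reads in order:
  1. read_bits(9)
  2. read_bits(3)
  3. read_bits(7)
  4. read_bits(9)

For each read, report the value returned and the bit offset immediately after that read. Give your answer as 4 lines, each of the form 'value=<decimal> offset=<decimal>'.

Read 1: bits[0:9] width=9 -> value=152 (bin 010011000); offset now 9 = byte 1 bit 1; 31 bits remain
Read 2: bits[9:12] width=3 -> value=5 (bin 101); offset now 12 = byte 1 bit 4; 28 bits remain
Read 3: bits[12:19] width=7 -> value=44 (bin 0101100); offset now 19 = byte 2 bit 3; 21 bits remain
Read 4: bits[19:28] width=9 -> value=31 (bin 000011111); offset now 28 = byte 3 bit 4; 12 bits remain

Answer: value=152 offset=9
value=5 offset=12
value=44 offset=19
value=31 offset=28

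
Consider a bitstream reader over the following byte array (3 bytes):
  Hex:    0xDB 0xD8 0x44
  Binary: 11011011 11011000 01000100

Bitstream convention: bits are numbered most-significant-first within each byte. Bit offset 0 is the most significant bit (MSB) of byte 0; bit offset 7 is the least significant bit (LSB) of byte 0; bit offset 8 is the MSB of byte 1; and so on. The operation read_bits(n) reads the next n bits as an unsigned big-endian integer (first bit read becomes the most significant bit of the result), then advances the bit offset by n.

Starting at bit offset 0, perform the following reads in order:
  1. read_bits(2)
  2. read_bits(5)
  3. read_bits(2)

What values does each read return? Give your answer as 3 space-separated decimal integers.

Answer: 3 13 3

Derivation:
Read 1: bits[0:2] width=2 -> value=3 (bin 11); offset now 2 = byte 0 bit 2; 22 bits remain
Read 2: bits[2:7] width=5 -> value=13 (bin 01101); offset now 7 = byte 0 bit 7; 17 bits remain
Read 3: bits[7:9] width=2 -> value=3 (bin 11); offset now 9 = byte 1 bit 1; 15 bits remain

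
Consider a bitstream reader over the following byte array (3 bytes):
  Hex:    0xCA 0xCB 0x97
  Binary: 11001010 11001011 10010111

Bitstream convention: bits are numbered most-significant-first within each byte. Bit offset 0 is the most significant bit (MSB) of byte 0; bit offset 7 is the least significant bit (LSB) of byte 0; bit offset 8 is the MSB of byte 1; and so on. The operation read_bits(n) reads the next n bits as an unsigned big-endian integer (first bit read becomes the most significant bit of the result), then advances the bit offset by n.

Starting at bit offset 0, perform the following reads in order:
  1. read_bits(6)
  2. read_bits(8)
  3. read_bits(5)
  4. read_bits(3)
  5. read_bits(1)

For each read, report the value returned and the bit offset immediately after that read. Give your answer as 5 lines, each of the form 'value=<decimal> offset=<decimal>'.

Read 1: bits[0:6] width=6 -> value=50 (bin 110010); offset now 6 = byte 0 bit 6; 18 bits remain
Read 2: bits[6:14] width=8 -> value=178 (bin 10110010); offset now 14 = byte 1 bit 6; 10 bits remain
Read 3: bits[14:19] width=5 -> value=28 (bin 11100); offset now 19 = byte 2 bit 3; 5 bits remain
Read 4: bits[19:22] width=3 -> value=5 (bin 101); offset now 22 = byte 2 bit 6; 2 bits remain
Read 5: bits[22:23] width=1 -> value=1 (bin 1); offset now 23 = byte 2 bit 7; 1 bits remain

Answer: value=50 offset=6
value=178 offset=14
value=28 offset=19
value=5 offset=22
value=1 offset=23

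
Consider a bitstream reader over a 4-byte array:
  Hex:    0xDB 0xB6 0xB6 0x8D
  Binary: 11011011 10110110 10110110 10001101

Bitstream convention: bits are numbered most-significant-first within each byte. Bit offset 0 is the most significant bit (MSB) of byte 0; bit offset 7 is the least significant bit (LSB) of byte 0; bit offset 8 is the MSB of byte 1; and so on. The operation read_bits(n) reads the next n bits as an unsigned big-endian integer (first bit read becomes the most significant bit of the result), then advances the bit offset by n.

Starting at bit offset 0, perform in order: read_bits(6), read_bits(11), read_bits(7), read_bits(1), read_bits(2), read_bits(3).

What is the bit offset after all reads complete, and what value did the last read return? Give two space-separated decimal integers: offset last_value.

Read 1: bits[0:6] width=6 -> value=54 (bin 110110); offset now 6 = byte 0 bit 6; 26 bits remain
Read 2: bits[6:17] width=11 -> value=1901 (bin 11101101101); offset now 17 = byte 2 bit 1; 15 bits remain
Read 3: bits[17:24] width=7 -> value=54 (bin 0110110); offset now 24 = byte 3 bit 0; 8 bits remain
Read 4: bits[24:25] width=1 -> value=1 (bin 1); offset now 25 = byte 3 bit 1; 7 bits remain
Read 5: bits[25:27] width=2 -> value=0 (bin 00); offset now 27 = byte 3 bit 3; 5 bits remain
Read 6: bits[27:30] width=3 -> value=3 (bin 011); offset now 30 = byte 3 bit 6; 2 bits remain

Answer: 30 3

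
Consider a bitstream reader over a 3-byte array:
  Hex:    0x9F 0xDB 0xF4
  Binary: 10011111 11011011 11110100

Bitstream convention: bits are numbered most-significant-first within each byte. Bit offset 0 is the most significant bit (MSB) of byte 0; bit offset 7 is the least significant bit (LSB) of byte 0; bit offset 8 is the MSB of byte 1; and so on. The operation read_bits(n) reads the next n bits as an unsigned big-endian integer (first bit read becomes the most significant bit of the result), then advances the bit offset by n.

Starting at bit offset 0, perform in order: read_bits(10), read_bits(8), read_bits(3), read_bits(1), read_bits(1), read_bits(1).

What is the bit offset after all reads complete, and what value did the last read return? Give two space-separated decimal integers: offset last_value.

Read 1: bits[0:10] width=10 -> value=639 (bin 1001111111); offset now 10 = byte 1 bit 2; 14 bits remain
Read 2: bits[10:18] width=8 -> value=111 (bin 01101111); offset now 18 = byte 2 bit 2; 6 bits remain
Read 3: bits[18:21] width=3 -> value=6 (bin 110); offset now 21 = byte 2 bit 5; 3 bits remain
Read 4: bits[21:22] width=1 -> value=1 (bin 1); offset now 22 = byte 2 bit 6; 2 bits remain
Read 5: bits[22:23] width=1 -> value=0 (bin 0); offset now 23 = byte 2 bit 7; 1 bits remain
Read 6: bits[23:24] width=1 -> value=0 (bin 0); offset now 24 = byte 3 bit 0; 0 bits remain

Answer: 24 0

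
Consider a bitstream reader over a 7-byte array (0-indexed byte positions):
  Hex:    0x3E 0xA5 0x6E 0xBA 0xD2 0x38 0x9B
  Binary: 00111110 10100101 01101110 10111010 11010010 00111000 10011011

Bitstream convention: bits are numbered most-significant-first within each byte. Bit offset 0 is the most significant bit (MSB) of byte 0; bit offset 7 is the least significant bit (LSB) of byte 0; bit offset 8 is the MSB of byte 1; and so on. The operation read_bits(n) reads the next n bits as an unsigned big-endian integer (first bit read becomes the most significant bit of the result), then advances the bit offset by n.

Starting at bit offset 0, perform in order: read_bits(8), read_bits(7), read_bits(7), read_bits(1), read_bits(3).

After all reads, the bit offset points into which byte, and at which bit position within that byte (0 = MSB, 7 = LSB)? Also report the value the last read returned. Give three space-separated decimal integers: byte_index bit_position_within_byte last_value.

Read 1: bits[0:8] width=8 -> value=62 (bin 00111110); offset now 8 = byte 1 bit 0; 48 bits remain
Read 2: bits[8:15] width=7 -> value=82 (bin 1010010); offset now 15 = byte 1 bit 7; 41 bits remain
Read 3: bits[15:22] width=7 -> value=91 (bin 1011011); offset now 22 = byte 2 bit 6; 34 bits remain
Read 4: bits[22:23] width=1 -> value=1 (bin 1); offset now 23 = byte 2 bit 7; 33 bits remain
Read 5: bits[23:26] width=3 -> value=2 (bin 010); offset now 26 = byte 3 bit 2; 30 bits remain

Answer: 3 2 2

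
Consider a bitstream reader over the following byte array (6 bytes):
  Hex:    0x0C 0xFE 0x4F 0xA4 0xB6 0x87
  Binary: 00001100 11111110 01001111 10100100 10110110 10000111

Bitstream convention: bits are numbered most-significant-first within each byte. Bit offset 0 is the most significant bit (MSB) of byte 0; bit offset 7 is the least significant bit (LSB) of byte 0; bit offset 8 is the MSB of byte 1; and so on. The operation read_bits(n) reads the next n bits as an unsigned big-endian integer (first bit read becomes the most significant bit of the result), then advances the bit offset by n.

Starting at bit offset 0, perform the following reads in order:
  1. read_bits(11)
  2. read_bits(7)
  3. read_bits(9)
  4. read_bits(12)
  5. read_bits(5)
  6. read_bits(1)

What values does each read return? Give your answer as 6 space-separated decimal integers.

Read 1: bits[0:11] width=11 -> value=103 (bin 00001100111); offset now 11 = byte 1 bit 3; 37 bits remain
Read 2: bits[11:18] width=7 -> value=121 (bin 1111001); offset now 18 = byte 2 bit 2; 30 bits remain
Read 3: bits[18:27] width=9 -> value=125 (bin 001111101); offset now 27 = byte 3 bit 3; 21 bits remain
Read 4: bits[27:39] width=12 -> value=603 (bin 001001011011); offset now 39 = byte 4 bit 7; 9 bits remain
Read 5: bits[39:44] width=5 -> value=8 (bin 01000); offset now 44 = byte 5 bit 4; 4 bits remain
Read 6: bits[44:45] width=1 -> value=0 (bin 0); offset now 45 = byte 5 bit 5; 3 bits remain

Answer: 103 121 125 603 8 0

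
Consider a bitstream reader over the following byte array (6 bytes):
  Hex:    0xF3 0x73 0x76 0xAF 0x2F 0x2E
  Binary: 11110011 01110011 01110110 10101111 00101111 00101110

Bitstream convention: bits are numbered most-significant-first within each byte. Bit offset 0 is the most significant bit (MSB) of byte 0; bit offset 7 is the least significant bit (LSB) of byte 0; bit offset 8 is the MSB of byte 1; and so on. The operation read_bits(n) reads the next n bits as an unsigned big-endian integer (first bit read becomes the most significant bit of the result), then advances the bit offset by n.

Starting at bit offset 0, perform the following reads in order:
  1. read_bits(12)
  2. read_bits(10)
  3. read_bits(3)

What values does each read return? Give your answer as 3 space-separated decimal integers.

Answer: 3895 221 5

Derivation:
Read 1: bits[0:12] width=12 -> value=3895 (bin 111100110111); offset now 12 = byte 1 bit 4; 36 bits remain
Read 2: bits[12:22] width=10 -> value=221 (bin 0011011101); offset now 22 = byte 2 bit 6; 26 bits remain
Read 3: bits[22:25] width=3 -> value=5 (bin 101); offset now 25 = byte 3 bit 1; 23 bits remain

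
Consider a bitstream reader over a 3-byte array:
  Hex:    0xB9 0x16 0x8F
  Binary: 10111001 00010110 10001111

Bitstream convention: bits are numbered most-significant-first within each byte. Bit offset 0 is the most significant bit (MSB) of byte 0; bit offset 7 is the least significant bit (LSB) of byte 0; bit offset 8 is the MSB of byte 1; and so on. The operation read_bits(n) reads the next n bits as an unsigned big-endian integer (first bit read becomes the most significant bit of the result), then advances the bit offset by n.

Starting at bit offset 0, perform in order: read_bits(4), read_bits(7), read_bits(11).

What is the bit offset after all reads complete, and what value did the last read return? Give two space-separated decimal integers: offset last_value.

Read 1: bits[0:4] width=4 -> value=11 (bin 1011); offset now 4 = byte 0 bit 4; 20 bits remain
Read 2: bits[4:11] width=7 -> value=72 (bin 1001000); offset now 11 = byte 1 bit 3; 13 bits remain
Read 3: bits[11:22] width=11 -> value=1443 (bin 10110100011); offset now 22 = byte 2 bit 6; 2 bits remain

Answer: 22 1443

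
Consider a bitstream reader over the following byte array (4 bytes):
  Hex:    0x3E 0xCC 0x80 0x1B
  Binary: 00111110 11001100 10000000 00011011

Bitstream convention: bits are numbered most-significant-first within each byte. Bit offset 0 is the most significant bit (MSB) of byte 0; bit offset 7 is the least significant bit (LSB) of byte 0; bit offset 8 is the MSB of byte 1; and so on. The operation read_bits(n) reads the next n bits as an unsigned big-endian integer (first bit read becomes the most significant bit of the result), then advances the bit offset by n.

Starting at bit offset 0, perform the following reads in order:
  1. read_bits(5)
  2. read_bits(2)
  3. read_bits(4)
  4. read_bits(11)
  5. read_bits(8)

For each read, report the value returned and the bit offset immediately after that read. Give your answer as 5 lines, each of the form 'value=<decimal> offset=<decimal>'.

Read 1: bits[0:5] width=5 -> value=7 (bin 00111); offset now 5 = byte 0 bit 5; 27 bits remain
Read 2: bits[5:7] width=2 -> value=3 (bin 11); offset now 7 = byte 0 bit 7; 25 bits remain
Read 3: bits[7:11] width=4 -> value=6 (bin 0110); offset now 11 = byte 1 bit 3; 21 bits remain
Read 4: bits[11:22] width=11 -> value=800 (bin 01100100000); offset now 22 = byte 2 bit 6; 10 bits remain
Read 5: bits[22:30] width=8 -> value=6 (bin 00000110); offset now 30 = byte 3 bit 6; 2 bits remain

Answer: value=7 offset=5
value=3 offset=7
value=6 offset=11
value=800 offset=22
value=6 offset=30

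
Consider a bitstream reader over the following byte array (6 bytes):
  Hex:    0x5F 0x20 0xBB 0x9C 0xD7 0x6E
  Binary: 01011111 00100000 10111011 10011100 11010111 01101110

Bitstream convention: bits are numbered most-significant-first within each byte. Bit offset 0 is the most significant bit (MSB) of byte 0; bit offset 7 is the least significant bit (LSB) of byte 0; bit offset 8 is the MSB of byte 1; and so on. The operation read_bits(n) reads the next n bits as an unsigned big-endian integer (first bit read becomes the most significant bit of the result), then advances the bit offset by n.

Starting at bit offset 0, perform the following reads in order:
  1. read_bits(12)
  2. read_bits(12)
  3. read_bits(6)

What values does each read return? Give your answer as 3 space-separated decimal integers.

Answer: 1522 187 39

Derivation:
Read 1: bits[0:12] width=12 -> value=1522 (bin 010111110010); offset now 12 = byte 1 bit 4; 36 bits remain
Read 2: bits[12:24] width=12 -> value=187 (bin 000010111011); offset now 24 = byte 3 bit 0; 24 bits remain
Read 3: bits[24:30] width=6 -> value=39 (bin 100111); offset now 30 = byte 3 bit 6; 18 bits remain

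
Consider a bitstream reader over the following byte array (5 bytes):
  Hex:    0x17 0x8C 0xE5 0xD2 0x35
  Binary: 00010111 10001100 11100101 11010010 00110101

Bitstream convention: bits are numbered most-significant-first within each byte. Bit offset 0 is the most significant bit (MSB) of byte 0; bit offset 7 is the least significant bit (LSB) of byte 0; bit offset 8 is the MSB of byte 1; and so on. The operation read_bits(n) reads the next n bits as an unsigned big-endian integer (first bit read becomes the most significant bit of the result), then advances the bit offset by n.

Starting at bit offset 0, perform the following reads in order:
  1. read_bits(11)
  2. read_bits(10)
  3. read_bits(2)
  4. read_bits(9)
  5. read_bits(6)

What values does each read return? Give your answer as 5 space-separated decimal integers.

Answer: 188 412 2 466 13

Derivation:
Read 1: bits[0:11] width=11 -> value=188 (bin 00010111100); offset now 11 = byte 1 bit 3; 29 bits remain
Read 2: bits[11:21] width=10 -> value=412 (bin 0110011100); offset now 21 = byte 2 bit 5; 19 bits remain
Read 3: bits[21:23] width=2 -> value=2 (bin 10); offset now 23 = byte 2 bit 7; 17 bits remain
Read 4: bits[23:32] width=9 -> value=466 (bin 111010010); offset now 32 = byte 4 bit 0; 8 bits remain
Read 5: bits[32:38] width=6 -> value=13 (bin 001101); offset now 38 = byte 4 bit 6; 2 bits remain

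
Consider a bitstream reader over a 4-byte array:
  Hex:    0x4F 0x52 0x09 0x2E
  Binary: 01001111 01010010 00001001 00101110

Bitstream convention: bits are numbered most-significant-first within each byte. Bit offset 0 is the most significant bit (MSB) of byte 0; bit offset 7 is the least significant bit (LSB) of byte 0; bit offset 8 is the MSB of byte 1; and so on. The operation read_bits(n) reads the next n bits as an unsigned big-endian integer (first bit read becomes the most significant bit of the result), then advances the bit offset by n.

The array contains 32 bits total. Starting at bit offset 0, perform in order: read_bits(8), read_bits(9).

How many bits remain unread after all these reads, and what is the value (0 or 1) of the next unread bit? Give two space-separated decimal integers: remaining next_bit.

Read 1: bits[0:8] width=8 -> value=79 (bin 01001111); offset now 8 = byte 1 bit 0; 24 bits remain
Read 2: bits[8:17] width=9 -> value=164 (bin 010100100); offset now 17 = byte 2 bit 1; 15 bits remain

Answer: 15 0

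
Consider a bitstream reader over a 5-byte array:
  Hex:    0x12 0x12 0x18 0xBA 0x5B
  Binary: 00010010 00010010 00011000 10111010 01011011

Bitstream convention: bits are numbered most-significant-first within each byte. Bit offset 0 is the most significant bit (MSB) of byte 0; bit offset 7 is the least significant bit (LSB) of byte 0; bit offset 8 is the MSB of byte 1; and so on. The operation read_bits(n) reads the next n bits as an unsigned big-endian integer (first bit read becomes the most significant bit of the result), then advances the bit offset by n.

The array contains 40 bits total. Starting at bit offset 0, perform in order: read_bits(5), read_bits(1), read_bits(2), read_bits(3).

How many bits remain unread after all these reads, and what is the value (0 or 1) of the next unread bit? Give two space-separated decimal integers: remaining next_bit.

Answer: 29 1

Derivation:
Read 1: bits[0:5] width=5 -> value=2 (bin 00010); offset now 5 = byte 0 bit 5; 35 bits remain
Read 2: bits[5:6] width=1 -> value=0 (bin 0); offset now 6 = byte 0 bit 6; 34 bits remain
Read 3: bits[6:8] width=2 -> value=2 (bin 10); offset now 8 = byte 1 bit 0; 32 bits remain
Read 4: bits[8:11] width=3 -> value=0 (bin 000); offset now 11 = byte 1 bit 3; 29 bits remain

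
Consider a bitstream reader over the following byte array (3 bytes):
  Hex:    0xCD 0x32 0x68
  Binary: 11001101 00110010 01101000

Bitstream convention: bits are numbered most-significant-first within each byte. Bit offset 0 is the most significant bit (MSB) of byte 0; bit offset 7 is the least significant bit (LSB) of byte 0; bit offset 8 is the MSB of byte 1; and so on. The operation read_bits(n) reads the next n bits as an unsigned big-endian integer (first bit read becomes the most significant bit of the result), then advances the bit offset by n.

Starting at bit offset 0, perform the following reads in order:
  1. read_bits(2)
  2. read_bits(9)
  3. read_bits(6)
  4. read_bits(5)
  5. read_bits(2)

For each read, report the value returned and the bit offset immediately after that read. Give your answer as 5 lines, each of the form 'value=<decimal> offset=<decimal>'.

Read 1: bits[0:2] width=2 -> value=3 (bin 11); offset now 2 = byte 0 bit 2; 22 bits remain
Read 2: bits[2:11] width=9 -> value=105 (bin 001101001); offset now 11 = byte 1 bit 3; 13 bits remain
Read 3: bits[11:17] width=6 -> value=36 (bin 100100); offset now 17 = byte 2 bit 1; 7 bits remain
Read 4: bits[17:22] width=5 -> value=26 (bin 11010); offset now 22 = byte 2 bit 6; 2 bits remain
Read 5: bits[22:24] width=2 -> value=0 (bin 00); offset now 24 = byte 3 bit 0; 0 bits remain

Answer: value=3 offset=2
value=105 offset=11
value=36 offset=17
value=26 offset=22
value=0 offset=24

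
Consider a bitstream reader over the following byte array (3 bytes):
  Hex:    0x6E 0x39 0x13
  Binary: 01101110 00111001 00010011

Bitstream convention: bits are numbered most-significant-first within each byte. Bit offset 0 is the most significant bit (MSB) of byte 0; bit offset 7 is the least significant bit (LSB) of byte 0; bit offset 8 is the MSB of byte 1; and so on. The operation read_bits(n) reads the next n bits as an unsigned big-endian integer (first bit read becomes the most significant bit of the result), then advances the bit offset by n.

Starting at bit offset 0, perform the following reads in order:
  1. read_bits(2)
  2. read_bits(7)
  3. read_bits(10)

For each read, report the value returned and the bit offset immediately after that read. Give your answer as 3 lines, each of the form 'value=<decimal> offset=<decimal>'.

Read 1: bits[0:2] width=2 -> value=1 (bin 01); offset now 2 = byte 0 bit 2; 22 bits remain
Read 2: bits[2:9] width=7 -> value=92 (bin 1011100); offset now 9 = byte 1 bit 1; 15 bits remain
Read 3: bits[9:19] width=10 -> value=456 (bin 0111001000); offset now 19 = byte 2 bit 3; 5 bits remain

Answer: value=1 offset=2
value=92 offset=9
value=456 offset=19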